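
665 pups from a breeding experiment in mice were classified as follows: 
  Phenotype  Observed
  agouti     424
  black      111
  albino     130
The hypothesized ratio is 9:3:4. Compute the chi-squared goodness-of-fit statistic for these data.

Expected counts for N = 665 under a 9:3:4 ratio (total parts = 16):
  agouti: 665 × 9/16 = 374.0625
  black: 665 × 3/16 = 124.6875
  albino: 665 × 4/16 = 166.25
χ² = Σ (O − E)² / E
  agouti: (424 − 374.0625)² / 374.0625 = 6.6667
  black: (111 − 124.6875)² / 124.6875 = 1.5025
  albino: (130 − 166.25)² / 166.25 = 7.9041
χ² = 6.6667 + 1.5025 + 7.9041 = 16.0733 ≈ 16.073

16.073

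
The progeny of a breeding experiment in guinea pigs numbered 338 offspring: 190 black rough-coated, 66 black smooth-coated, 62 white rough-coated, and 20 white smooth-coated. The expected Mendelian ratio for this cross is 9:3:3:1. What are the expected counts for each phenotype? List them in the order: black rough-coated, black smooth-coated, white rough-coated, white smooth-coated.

Under the 9:3:3:1 hypothesis (Σ ratio = 16, N = 338):
  black rough-coated: 338 × 9/16 = 190.125
  black smooth-coated: 338 × 3/16 = 63.375
  white rough-coated: 338 × 3/16 = 63.375
  white smooth-coated: 338 × 1/16 = 21.125

190.125, 63.375, 63.375, 21.125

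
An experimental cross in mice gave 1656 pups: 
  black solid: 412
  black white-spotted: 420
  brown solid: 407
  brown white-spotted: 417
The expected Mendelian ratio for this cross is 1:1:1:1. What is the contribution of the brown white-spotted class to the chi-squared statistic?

Under the 1:1:1:1 hypothesis (Σ ratio = 4, N = 1656):
  black solid: 1656 × 1/4 = 414
  black white-spotted: 1656 × 1/4 = 414
  brown solid: 1656 × 1/4 = 414
  brown white-spotted: 1656 × 1/4 = 414
Contribution of brown white-spotted: (417 − 414)² / 414 = 0.0217

0.022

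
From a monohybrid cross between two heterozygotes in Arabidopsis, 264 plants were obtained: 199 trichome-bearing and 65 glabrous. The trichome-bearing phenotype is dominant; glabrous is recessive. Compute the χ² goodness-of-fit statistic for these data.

0.020

For a monohybrid cross between heterozygotes with complete dominance, the expected phenotypic ratio is 3:1.
The 3:1 ratio has 4 parts, so with N = 264 the expected counts are:
  trichome-bearing: 264 × 3/4 = 198
  glabrous: 264 × 1/4 = 66
χ² = Σ (O − E)² / E
  trichome-bearing: (199 − 198)² / 198 = 0.0051
  glabrous: (65 − 66)² / 66 = 0.0152
χ² = 0.0051 + 0.0152 = 0.0203 ≈ 0.020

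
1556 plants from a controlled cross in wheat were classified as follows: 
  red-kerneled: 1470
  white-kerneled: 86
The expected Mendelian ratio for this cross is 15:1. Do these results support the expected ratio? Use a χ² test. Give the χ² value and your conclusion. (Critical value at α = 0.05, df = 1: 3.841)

The 15:1 ratio has 16 parts, so with N = 1556 the expected counts are:
  red-kerneled: 1556 × 15/16 = 1458.75
  white-kerneled: 1556 × 1/16 = 97.25
χ² = Σ (O − E)² / E
  red-kerneled: (1470 − 1458.75)² / 1458.75 = 0.0868
  white-kerneled: (86 − 97.25)² / 97.25 = 1.3014
χ² = 0.0868 + 1.3014 = 1.3882 ≈ 1.388
Degrees of freedom = 2 − 1 = 1; critical value at α = 0.05 is 3.841.
Since 1.388 < 3.841, we fail to reject the null hypothesis — the data are consistent with the 15:1 ratio.

1.388; consistent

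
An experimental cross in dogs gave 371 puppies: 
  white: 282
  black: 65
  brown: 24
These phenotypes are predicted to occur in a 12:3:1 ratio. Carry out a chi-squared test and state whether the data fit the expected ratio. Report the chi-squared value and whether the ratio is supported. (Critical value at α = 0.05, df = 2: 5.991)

Expected counts for N = 371 under a 12:3:1 ratio (total parts = 16):
  white: 371 × 12/16 = 278.25
  black: 371 × 3/16 = 69.5625
  brown: 371 × 1/16 = 23.1875
χ² = Σ (O − E)² / E
  white: (282 − 278.25)² / 278.25 = 0.0505
  black: (65 − 69.5625)² / 69.5625 = 0.2992
  brown: (24 − 23.1875)² / 23.1875 = 0.0285
χ² = 0.0505 + 0.2992 + 0.0285 = 0.3782 ≈ 0.378
Degrees of freedom = 3 − 1 = 2; critical value at α = 0.05 is 5.991.
Since 0.378 < 5.991, we fail to reject the null hypothesis — the data are consistent with the 12:3:1 ratio.

0.378; consistent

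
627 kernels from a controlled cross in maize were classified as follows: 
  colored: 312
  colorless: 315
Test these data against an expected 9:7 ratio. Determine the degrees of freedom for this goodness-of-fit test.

A goodness-of-fit test with 2 phenotype classes has df = 2 − 1 = 1.

1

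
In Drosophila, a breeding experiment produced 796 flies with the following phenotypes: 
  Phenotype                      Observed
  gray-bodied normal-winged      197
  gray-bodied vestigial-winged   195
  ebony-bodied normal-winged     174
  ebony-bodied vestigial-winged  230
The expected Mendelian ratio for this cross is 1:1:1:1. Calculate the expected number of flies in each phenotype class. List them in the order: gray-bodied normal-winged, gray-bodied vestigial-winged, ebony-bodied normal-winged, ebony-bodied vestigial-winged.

199, 199, 199, 199

Under the 1:1:1:1 hypothesis (Σ ratio = 4, N = 796):
  gray-bodied normal-winged: 796 × 1/4 = 199
  gray-bodied vestigial-winged: 796 × 1/4 = 199
  ebony-bodied normal-winged: 796 × 1/4 = 199
  ebony-bodied vestigial-winged: 796 × 1/4 = 199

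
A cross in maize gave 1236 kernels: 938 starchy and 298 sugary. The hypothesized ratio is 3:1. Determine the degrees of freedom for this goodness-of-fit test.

1

A goodness-of-fit test with 2 phenotype classes has df = 2 − 1 = 1.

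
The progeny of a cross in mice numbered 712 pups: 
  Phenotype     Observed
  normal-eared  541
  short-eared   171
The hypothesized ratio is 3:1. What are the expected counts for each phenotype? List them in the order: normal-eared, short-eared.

534, 178

Expected counts for N = 712 under a 3:1 ratio (total parts = 4):
  normal-eared: 712 × 3/4 = 534
  short-eared: 712 × 1/4 = 178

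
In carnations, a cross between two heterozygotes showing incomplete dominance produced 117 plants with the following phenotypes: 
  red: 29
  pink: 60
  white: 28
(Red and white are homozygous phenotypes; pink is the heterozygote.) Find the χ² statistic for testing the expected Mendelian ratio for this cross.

0.094

With incomplete dominance, a heterozygote × heterozygote cross gives a 1:2:1 phenotypic ratio.
The 1:2:1 ratio has 4 parts, so with N = 117 the expected counts are:
  red: 117 × 1/4 = 29.25
  pink: 117 × 2/4 = 58.5
  white: 117 × 1/4 = 29.25
χ² = Σ (O − E)² / E
  red: (29 − 29.25)² / 29.25 = 0.0021
  pink: (60 − 58.5)² / 58.5 = 0.0385
  white: (28 − 29.25)² / 29.25 = 0.0534
χ² = 0.0021 + 0.0385 + 0.0534 = 0.094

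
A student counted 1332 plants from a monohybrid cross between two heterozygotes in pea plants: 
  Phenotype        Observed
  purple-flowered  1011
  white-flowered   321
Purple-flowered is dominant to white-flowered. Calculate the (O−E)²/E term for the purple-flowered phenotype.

0.144

For a monohybrid cross between heterozygotes with complete dominance, the expected phenotypic ratio is 3:1.
Total ratio parts = 4. Expected numbers out of 1332:
  purple-flowered: 1332 × 3/4 = 999
  white-flowered: 1332 × 1/4 = 333
Contribution of purple-flowered: (1011 − 999)² / 999 = 0.1441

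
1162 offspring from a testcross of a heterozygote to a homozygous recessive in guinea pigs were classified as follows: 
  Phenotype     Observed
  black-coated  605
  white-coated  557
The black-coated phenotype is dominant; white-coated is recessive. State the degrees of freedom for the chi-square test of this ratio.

A testcross of a heterozygote (Aa × aa) gives a 1:1 phenotypic ratio.
A goodness-of-fit test with 2 phenotype classes has df = 2 − 1 = 1.

1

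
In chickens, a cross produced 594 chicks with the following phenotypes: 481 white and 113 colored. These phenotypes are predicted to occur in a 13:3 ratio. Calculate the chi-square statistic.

0.029

Expected counts for N = 594 under a 13:3 ratio (total parts = 16):
  white: 594 × 13/16 = 482.625
  colored: 594 × 3/16 = 111.375
χ² = Σ (O − E)² / E
  white: (481 − 482.625)² / 482.625 = 0.0055
  colored: (113 − 111.375)² / 111.375 = 0.0237
χ² = 0.0055 + 0.0237 = 0.0292 ≈ 0.029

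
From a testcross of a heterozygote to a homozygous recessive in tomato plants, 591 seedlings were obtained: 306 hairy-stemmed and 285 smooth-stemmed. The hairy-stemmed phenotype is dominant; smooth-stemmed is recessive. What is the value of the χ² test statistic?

A testcross of a heterozygote (Aa × aa) gives a 1:1 phenotypic ratio.
Under the 1:1 hypothesis (Σ ratio = 2, N = 591):
  hairy-stemmed: 591 × 1/2 = 295.5
  smooth-stemmed: 591 × 1/2 = 295.5
χ² = Σ (O − E)² / E
  hairy-stemmed: (306 − 295.5)² / 295.5 = 0.3731
  smooth-stemmed: (285 − 295.5)² / 295.5 = 0.3731
χ² = 0.3731 + 0.3731 = 0.7462 ≈ 0.746

0.746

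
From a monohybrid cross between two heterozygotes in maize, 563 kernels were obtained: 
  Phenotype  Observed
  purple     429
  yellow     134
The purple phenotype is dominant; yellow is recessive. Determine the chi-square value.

0.432

For a monohybrid cross between heterozygotes with complete dominance, the expected phenotypic ratio is 3:1.
Total ratio parts = 4. Expected numbers out of 563:
  purple: 563 × 3/4 = 422.25
  yellow: 563 × 1/4 = 140.75
χ² = Σ (O − E)² / E
  purple: (429 − 422.25)² / 422.25 = 0.1079
  yellow: (134 − 140.75)² / 140.75 = 0.3237
χ² = 0.1079 + 0.3237 = 0.4316 ≈ 0.432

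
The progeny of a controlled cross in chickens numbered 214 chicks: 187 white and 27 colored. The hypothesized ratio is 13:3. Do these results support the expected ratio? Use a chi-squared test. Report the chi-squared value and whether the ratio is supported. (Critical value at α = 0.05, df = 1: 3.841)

Under the 13:3 hypothesis (Σ ratio = 16, N = 214):
  white: 214 × 13/16 = 173.875
  colored: 214 × 3/16 = 40.125
χ² = Σ (O − E)² / E
  white: (187 − 173.875)² / 173.875 = 0.9907
  colored: (27 − 40.125)² / 40.125 = 4.2932
χ² = 0.9907 + 4.2932 = 5.2839 ≈ 5.284
Degrees of freedom = 2 − 1 = 1; critical value at α = 0.05 is 3.841.
Since 5.284 > 3.841, we reject the null hypothesis — the data do not fit the 13:3 ratio.

5.284; not consistent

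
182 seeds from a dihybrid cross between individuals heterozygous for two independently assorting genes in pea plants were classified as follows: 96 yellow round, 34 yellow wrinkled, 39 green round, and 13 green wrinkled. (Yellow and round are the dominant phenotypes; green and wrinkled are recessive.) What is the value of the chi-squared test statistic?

1.326

A dihybrid F₂ with independent assortment and complete dominance at both loci gives a 9:3:3:1 phenotypic ratio.
Under the 9:3:3:1 hypothesis (Σ ratio = 16, N = 182):
  yellow round: 182 × 9/16 = 102.375
  yellow wrinkled: 182 × 3/16 = 34.125
  green round: 182 × 3/16 = 34.125
  green wrinkled: 182 × 1/16 = 11.375
χ² = Σ (O − E)² / E
  yellow round: (96 − 102.375)² / 102.375 = 0.3970
  yellow wrinkled: (34 − 34.125)² / 34.125 = 0.0005
  green round: (39 − 34.125)² / 34.125 = 0.6964
  green wrinkled: (13 − 11.375)² / 11.375 = 0.2321
χ² = 0.3970 + 0.0005 + 0.6964 + 0.2321 = 1.326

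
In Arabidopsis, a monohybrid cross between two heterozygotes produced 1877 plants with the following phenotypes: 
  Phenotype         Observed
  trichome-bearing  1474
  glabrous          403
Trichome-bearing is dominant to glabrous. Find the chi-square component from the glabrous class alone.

9.353

For a monohybrid cross between heterozygotes with complete dominance, the expected phenotypic ratio is 3:1.
Under the 3:1 hypothesis (Σ ratio = 4, N = 1877):
  trichome-bearing: 1877 × 3/4 = 1407.75
  glabrous: 1877 × 1/4 = 469.25
Contribution of glabrous: (403 − 469.25)² / 469.25 = 9.3534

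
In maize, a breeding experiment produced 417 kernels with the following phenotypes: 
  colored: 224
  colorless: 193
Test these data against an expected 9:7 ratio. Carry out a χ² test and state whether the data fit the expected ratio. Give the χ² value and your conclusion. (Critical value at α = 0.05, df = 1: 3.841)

1.087; consistent

Under the 9:7 hypothesis (Σ ratio = 16, N = 417):
  colored: 417 × 9/16 = 234.5625
  colorless: 417 × 7/16 = 182.4375
χ² = Σ (O − E)² / E
  colored: (224 − 234.5625)² / 234.5625 = 0.4756
  colorless: (193 − 182.4375)² / 182.4375 = 0.6115
χ² = 0.4756 + 0.6115 = 1.0871 ≈ 1.087
Degrees of freedom = 2 − 1 = 1; critical value at α = 0.05 is 3.841.
Since 1.087 < 3.841, we fail to reject the null hypothesis — the data are consistent with the 9:7 ratio.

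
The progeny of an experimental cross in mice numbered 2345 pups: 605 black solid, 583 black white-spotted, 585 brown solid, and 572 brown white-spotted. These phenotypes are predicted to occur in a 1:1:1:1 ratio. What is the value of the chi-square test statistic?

Under the 1:1:1:1 hypothesis (Σ ratio = 4, N = 2345):
  black solid: 2345 × 1/4 = 586.25
  black white-spotted: 2345 × 1/4 = 586.25
  brown solid: 2345 × 1/4 = 586.25
  brown white-spotted: 2345 × 1/4 = 586.25
χ² = Σ (O − E)² / E
  black solid: (605 − 586.25)² / 586.25 = 0.5997
  black white-spotted: (583 − 586.25)² / 586.25 = 0.0180
  brown solid: (585 − 586.25)² / 586.25 = 0.0027
  brown white-spotted: (572 − 586.25)² / 586.25 = 0.3464
χ² = 0.5997 + 0.0180 + 0.0027 + 0.3464 = 0.9668 ≈ 0.967

0.967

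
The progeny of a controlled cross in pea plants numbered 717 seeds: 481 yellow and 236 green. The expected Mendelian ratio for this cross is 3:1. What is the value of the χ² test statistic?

Total ratio parts = 4. Expected numbers out of 717:
  yellow: 717 × 3/4 = 537.75
  green: 717 × 1/4 = 179.25
χ² = Σ (O − E)² / E
  yellow: (481 − 537.75)² / 537.75 = 5.9890
  green: (236 − 179.25)² / 179.25 = 17.9669
χ² = 5.9890 + 17.9669 = 23.9559 ≈ 23.956

23.956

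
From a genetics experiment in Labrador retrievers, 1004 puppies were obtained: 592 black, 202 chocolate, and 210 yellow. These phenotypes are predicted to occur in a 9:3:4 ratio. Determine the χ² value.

9.016

Under the 9:3:4 hypothesis (Σ ratio = 16, N = 1004):
  black: 1004 × 9/16 = 564.75
  chocolate: 1004 × 3/16 = 188.25
  yellow: 1004 × 4/16 = 251
χ² = Σ (O − E)² / E
  black: (592 − 564.75)² / 564.75 = 1.3149
  chocolate: (202 − 188.25)² / 188.25 = 1.0043
  yellow: (210 − 251)² / 251 = 6.6972
χ² = 1.3149 + 1.0043 + 6.6972 = 9.0164 ≈ 9.016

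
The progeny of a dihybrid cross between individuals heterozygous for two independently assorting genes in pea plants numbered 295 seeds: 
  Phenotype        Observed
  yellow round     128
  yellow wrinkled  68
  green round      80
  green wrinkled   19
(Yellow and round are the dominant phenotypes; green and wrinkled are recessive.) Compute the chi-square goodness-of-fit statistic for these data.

A dihybrid F₂ with independent assortment and complete dominance at both loci gives a 9:3:3:1 phenotypic ratio.
Total ratio parts = 16. Expected numbers out of 295:
  yellow round: 295 × 9/16 = 165.9375
  yellow wrinkled: 295 × 3/16 = 55.3125
  green round: 295 × 3/16 = 55.3125
  green wrinkled: 295 × 1/16 = 18.4375
χ² = Σ (O − E)² / E
  yellow round: (128 − 165.9375)² / 165.9375 = 8.6735
  yellow wrinkled: (68 − 55.3125)² / 55.3125 = 2.9102
  green round: (80 − 55.3125)² / 55.3125 = 11.0187
  green wrinkled: (19 − 18.4375)² / 18.4375 = 0.0172
χ² = 8.6735 + 2.9102 + 11.0187 + 0.0172 = 22.6196 ≈ 22.620

22.620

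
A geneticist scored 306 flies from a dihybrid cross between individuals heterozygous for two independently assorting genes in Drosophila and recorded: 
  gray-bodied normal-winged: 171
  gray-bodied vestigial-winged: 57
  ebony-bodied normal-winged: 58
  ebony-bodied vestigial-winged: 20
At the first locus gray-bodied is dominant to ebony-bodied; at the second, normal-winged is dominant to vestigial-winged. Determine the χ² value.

A dihybrid F₂ with independent assortment and complete dominance at both loci gives a 9:3:3:1 phenotypic ratio.
Under the 9:3:3:1 hypothesis (Σ ratio = 16, N = 306):
  gray-bodied normal-winged: 306 × 9/16 = 172.125
  gray-bodied vestigial-winged: 306 × 3/16 = 57.375
  ebony-bodied normal-winged: 306 × 3/16 = 57.375
  ebony-bodied vestigial-winged: 306 × 1/16 = 19.125
χ² = Σ (O − E)² / E
  gray-bodied normal-winged: (171 − 172.125)² / 172.125 = 0.0074
  gray-bodied vestigial-winged: (57 − 57.375)² / 57.375 = 0.0025
  ebony-bodied normal-winged: (58 − 57.375)² / 57.375 = 0.0068
  ebony-bodied vestigial-winged: (20 − 19.125)² / 19.125 = 0.0400
χ² = 0.0074 + 0.0025 + 0.0068 + 0.0400 = 0.0567 ≈ 0.057

0.057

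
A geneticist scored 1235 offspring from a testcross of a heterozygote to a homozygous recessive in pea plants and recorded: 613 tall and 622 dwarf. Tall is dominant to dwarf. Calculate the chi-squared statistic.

A testcross of a heterozygote (Aa × aa) gives a 1:1 phenotypic ratio.
The 1:1 ratio has 2 parts, so with N = 1235 the expected counts are:
  tall: 1235 × 1/2 = 617.5
  dwarf: 1235 × 1/2 = 617.5
χ² = Σ (O − E)² / E
  tall: (613 − 617.5)² / 617.5 = 0.0328
  dwarf: (622 − 617.5)² / 617.5 = 0.0328
χ² = 0.0328 + 0.0328 = 0.0656 ≈ 0.066

0.066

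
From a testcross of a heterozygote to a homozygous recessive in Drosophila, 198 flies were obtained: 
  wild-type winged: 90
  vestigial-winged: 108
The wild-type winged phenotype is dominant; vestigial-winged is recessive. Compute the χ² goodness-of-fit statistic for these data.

1.636

A testcross of a heterozygote (Aa × aa) gives a 1:1 phenotypic ratio.
Expected counts for N = 198 under a 1:1 ratio (total parts = 2):
  wild-type winged: 198 × 1/2 = 99
  vestigial-winged: 198 × 1/2 = 99
χ² = Σ (O − E)² / E
  wild-type winged: (90 − 99)² / 99 = 0.8182
  vestigial-winged: (108 − 99)² / 99 = 0.8182
χ² = 0.8182 + 0.8182 = 1.6364 ≈ 1.636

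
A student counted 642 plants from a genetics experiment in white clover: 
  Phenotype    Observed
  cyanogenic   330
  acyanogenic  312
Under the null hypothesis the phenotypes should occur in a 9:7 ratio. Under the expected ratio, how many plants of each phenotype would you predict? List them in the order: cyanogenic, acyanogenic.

361.125, 280.875

The 9:7 ratio has 16 parts, so with N = 642 the expected counts are:
  cyanogenic: 642 × 9/16 = 361.125
  acyanogenic: 642 × 7/16 = 280.875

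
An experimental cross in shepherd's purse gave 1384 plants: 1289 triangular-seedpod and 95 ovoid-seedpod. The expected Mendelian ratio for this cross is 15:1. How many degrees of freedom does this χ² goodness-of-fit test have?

1

A goodness-of-fit test with 2 phenotype classes has df = 2 − 1 = 1.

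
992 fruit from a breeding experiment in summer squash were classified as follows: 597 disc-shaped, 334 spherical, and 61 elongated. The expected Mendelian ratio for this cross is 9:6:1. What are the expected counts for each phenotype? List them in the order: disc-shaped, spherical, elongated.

Total ratio parts = 16. Expected numbers out of 992:
  disc-shaped: 992 × 9/16 = 558
  spherical: 992 × 6/16 = 372
  elongated: 992 × 1/16 = 62

558, 372, 62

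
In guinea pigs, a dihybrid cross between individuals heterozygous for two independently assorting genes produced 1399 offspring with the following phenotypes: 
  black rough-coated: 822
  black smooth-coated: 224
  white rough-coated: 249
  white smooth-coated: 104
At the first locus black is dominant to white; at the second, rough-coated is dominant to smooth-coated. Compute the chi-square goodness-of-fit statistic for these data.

A dihybrid F₂ with independent assortment and complete dominance at both loci gives a 9:3:3:1 phenotypic ratio.
Total ratio parts = 16. Expected numbers out of 1399:
  black rough-coated: 1399 × 9/16 = 786.9375
  black smooth-coated: 1399 × 3/16 = 262.3125
  white rough-coated: 1399 × 3/16 = 262.3125
  white smooth-coated: 1399 × 1/16 = 87.4375
χ² = Σ (O − E)² / E
  black rough-coated: (822 − 786.9375)² / 786.9375 = 1.5622
  black smooth-coated: (224 − 262.3125)² / 262.3125 = 5.5958
  white rough-coated: (249 − 262.3125)² / 262.3125 = 0.6756
  white smooth-coated: (104 − 87.4375)² / 87.4375 = 3.1373
χ² = 1.5622 + 5.5958 + 0.6756 + 3.1373 = 10.9709 ≈ 10.971

10.971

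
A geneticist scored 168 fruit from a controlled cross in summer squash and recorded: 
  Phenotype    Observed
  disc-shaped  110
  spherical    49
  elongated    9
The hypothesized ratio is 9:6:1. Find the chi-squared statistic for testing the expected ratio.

Total ratio parts = 16. Expected numbers out of 168:
  disc-shaped: 168 × 9/16 = 94.5
  spherical: 168 × 6/16 = 63
  elongated: 168 × 1/16 = 10.5
χ² = Σ (O − E)² / E
  disc-shaped: (110 − 94.5)² / 94.5 = 2.5423
  spherical: (49 − 63)² / 63 = 3.1111
  elongated: (9 − 10.5)² / 10.5 = 0.2143
χ² = 2.5423 + 3.1111 + 0.2143 = 5.8677 ≈ 5.868

5.868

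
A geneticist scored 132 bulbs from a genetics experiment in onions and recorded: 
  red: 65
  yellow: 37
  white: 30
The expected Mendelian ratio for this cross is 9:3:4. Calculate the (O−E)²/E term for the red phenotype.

1.152

Expected counts for N = 132 under a 9:3:4 ratio (total parts = 16):
  red: 132 × 9/16 = 74.25
  yellow: 132 × 3/16 = 24.75
  white: 132 × 4/16 = 33
Contribution of red: (65 − 74.25)² / 74.25 = 1.1524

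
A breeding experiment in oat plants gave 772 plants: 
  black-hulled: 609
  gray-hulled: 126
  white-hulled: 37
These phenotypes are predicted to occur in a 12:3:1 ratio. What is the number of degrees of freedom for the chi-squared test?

2

A goodness-of-fit test with 3 phenotype classes has df = 3 − 1 = 2.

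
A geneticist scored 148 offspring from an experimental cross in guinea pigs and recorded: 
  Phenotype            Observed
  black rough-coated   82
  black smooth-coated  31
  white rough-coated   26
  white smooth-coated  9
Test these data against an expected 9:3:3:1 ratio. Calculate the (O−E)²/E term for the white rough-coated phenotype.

0.110

Total ratio parts = 16. Expected numbers out of 148:
  black rough-coated: 148 × 9/16 = 83.25
  black smooth-coated: 148 × 3/16 = 27.75
  white rough-coated: 148 × 3/16 = 27.75
  white smooth-coated: 148 × 1/16 = 9.25
Contribution of white rough-coated: (26 − 27.75)² / 27.75 = 0.1104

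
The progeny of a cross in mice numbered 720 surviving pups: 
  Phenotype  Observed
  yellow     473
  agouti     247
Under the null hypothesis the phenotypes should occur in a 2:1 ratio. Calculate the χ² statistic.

0.306

The 2:1 ratio has 3 parts, so with N = 720 the expected counts are:
  yellow: 720 × 2/3 = 480
  agouti: 720 × 1/3 = 240
χ² = Σ (O − E)² / E
  yellow: (473 − 480)² / 480 = 0.1021
  agouti: (247 − 240)² / 240 = 0.2042
χ² = 0.1021 + 0.2042 = 0.3063 ≈ 0.306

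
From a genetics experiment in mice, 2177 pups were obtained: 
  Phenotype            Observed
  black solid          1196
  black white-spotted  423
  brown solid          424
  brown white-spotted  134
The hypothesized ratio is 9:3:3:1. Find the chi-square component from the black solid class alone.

The 9:3:3:1 ratio has 16 parts, so with N = 2177 the expected counts are:
  black solid: 2177 × 9/16 = 1224.5625
  black white-spotted: 2177 × 3/16 = 408.1875
  brown solid: 2177 × 3/16 = 408.1875
  brown white-spotted: 2177 × 1/16 = 136.0625
Contribution of black solid: (1196 − 1224.5625)² / 1224.5625 = 0.6662

0.666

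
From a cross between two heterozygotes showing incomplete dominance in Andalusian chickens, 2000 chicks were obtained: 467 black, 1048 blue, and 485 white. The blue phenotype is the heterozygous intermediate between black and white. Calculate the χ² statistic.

With incomplete dominance, a heterozygote × heterozygote cross gives a 1:2:1 phenotypic ratio.
The 1:2:1 ratio has 4 parts, so with N = 2000 the expected counts are:
  black: 2000 × 1/4 = 500
  blue: 2000 × 2/4 = 1000
  white: 2000 × 1/4 = 500
χ² = Σ (O − E)² / E
  black: (467 − 500)² / 500 = 2.1780
  blue: (1048 − 1000)² / 1000 = 2.3040
  white: (485 − 500)² / 500 = 0.4500
χ² = 2.1780 + 2.3040 + 0.4500 = 4.932

4.932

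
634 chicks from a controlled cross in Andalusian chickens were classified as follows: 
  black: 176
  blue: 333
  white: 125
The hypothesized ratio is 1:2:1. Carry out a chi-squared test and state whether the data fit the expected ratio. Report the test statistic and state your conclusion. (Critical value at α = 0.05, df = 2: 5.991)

9.820; not consistent

Under the 1:2:1 hypothesis (Σ ratio = 4, N = 634):
  black: 634 × 1/4 = 158.5
  blue: 634 × 2/4 = 317
  white: 634 × 1/4 = 158.5
χ² = Σ (O − E)² / E
  black: (176 − 158.5)² / 158.5 = 1.9322
  blue: (333 − 317)² / 317 = 0.8076
  white: (125 − 158.5)² / 158.5 = 7.0804
χ² = 1.9322 + 0.8076 + 7.0804 = 9.8202 ≈ 9.820
Degrees of freedom = 3 − 1 = 2; critical value at α = 0.05 is 5.991.
Since 9.820 > 5.991, we reject the null hypothesis — the data do not fit the 1:2:1 ratio.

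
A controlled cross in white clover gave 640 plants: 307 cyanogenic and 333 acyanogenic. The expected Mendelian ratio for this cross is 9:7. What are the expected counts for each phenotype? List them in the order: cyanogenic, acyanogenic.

360, 280

The 9:7 ratio has 16 parts, so with N = 640 the expected counts are:
  cyanogenic: 640 × 9/16 = 360
  acyanogenic: 640 × 7/16 = 280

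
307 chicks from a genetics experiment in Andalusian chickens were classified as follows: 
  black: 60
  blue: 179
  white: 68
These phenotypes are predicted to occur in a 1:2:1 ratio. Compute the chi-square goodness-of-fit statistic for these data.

Expected counts for N = 307 under a 1:2:1 ratio (total parts = 4):
  black: 307 × 1/4 = 76.75
  blue: 307 × 2/4 = 153.5
  white: 307 × 1/4 = 76.75
χ² = Σ (O − E)² / E
  black: (60 − 76.75)² / 76.75 = 3.6555
  blue: (179 − 153.5)² / 153.5 = 4.2362
  white: (68 − 76.75)² / 76.75 = 0.9976
χ² = 3.6555 + 4.2362 + 0.9976 = 8.8893 ≈ 8.889

8.889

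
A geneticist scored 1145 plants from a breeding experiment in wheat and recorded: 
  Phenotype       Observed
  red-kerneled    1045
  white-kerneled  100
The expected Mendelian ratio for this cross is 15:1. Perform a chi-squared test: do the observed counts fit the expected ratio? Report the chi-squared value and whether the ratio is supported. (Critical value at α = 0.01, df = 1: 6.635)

Total ratio parts = 16. Expected numbers out of 1145:
  red-kerneled: 1145 × 15/16 = 1073.4375
  white-kerneled: 1145 × 1/16 = 71.5625
χ² = Σ (O − E)² / E
  red-kerneled: (1045 − 1073.4375)² / 1073.4375 = 0.7534
  white-kerneled: (100 − 71.5625)² / 71.5625 = 11.3005
χ² = 0.7534 + 11.3005 = 12.0539 ≈ 12.054
Degrees of freedom = 2 − 1 = 1; critical value at α = 0.01 is 6.635.
Since 12.054 > 6.635, we reject the null hypothesis — the data do not fit the 15:1 ratio.

12.054; not consistent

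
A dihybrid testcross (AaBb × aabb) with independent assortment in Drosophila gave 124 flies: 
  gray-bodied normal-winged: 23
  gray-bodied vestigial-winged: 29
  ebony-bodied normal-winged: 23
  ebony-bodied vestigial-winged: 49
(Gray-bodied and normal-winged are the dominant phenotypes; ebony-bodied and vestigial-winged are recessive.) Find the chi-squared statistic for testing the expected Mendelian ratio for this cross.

A dihybrid testcross with independent assortment gives a 1:1:1:1 ratio.
Under the 1:1:1:1 hypothesis (Σ ratio = 4, N = 124):
  gray-bodied normal-winged: 124 × 1/4 = 31
  gray-bodied vestigial-winged: 124 × 1/4 = 31
  ebony-bodied normal-winged: 124 × 1/4 = 31
  ebony-bodied vestigial-winged: 124 × 1/4 = 31
χ² = Σ (O − E)² / E
  gray-bodied normal-winged: (23 − 31)² / 31 = 2.0645
  gray-bodied vestigial-winged: (29 − 31)² / 31 = 0.1290
  ebony-bodied normal-winged: (23 − 31)² / 31 = 2.0645
  ebony-bodied vestigial-winged: (49 − 31)² / 31 = 10.4516
χ² = 2.0645 + 0.1290 + 2.0645 + 10.4516 = 14.7096 ≈ 14.710

14.710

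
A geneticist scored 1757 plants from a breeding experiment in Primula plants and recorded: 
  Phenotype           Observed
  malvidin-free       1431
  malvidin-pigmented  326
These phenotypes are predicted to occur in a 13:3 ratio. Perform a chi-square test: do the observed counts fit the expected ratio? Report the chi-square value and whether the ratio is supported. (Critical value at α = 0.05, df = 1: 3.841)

0.044; consistent

Expected counts for N = 1757 under a 13:3 ratio (total parts = 16):
  malvidin-free: 1757 × 13/16 = 1427.5625
  malvidin-pigmented: 1757 × 3/16 = 329.4375
χ² = Σ (O − E)² / E
  malvidin-free: (1431 − 1427.5625)² / 1427.5625 = 0.0083
  malvidin-pigmented: (326 − 329.4375)² / 329.4375 = 0.0359
χ² = 0.0083 + 0.0359 = 0.0442 ≈ 0.044
Degrees of freedom = 2 − 1 = 1; critical value at α = 0.05 is 3.841.
Since 0.044 < 3.841, we fail to reject the null hypothesis — the data are consistent with the 13:3 ratio.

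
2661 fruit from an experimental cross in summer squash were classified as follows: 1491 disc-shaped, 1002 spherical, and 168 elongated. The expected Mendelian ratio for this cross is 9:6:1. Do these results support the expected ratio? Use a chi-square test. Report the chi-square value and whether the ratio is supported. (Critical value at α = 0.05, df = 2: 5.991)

0.057; consistent

The 9:6:1 ratio has 16 parts, so with N = 2661 the expected counts are:
  disc-shaped: 2661 × 9/16 = 1496.8125
  spherical: 2661 × 6/16 = 997.875
  elongated: 2661 × 1/16 = 166.3125
χ² = Σ (O − E)² / E
  disc-shaped: (1491 − 1496.8125)² / 1496.8125 = 0.0226
  spherical: (1002 − 997.875)² / 997.875 = 0.0171
  elongated: (168 − 166.3125)² / 166.3125 = 0.0171
χ² = 0.0226 + 0.0171 + 0.0171 = 0.0568 ≈ 0.057
Degrees of freedom = 3 − 1 = 2; critical value at α = 0.05 is 5.991.
Since 0.057 < 5.991, we fail to reject the null hypothesis — the data are consistent with the 9:6:1 ratio.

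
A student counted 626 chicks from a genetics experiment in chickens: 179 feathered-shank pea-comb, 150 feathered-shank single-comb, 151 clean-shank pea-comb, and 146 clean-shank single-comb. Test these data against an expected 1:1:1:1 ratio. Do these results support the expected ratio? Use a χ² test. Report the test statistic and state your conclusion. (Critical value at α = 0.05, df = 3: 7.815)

4.403; consistent

Total ratio parts = 4. Expected numbers out of 626:
  feathered-shank pea-comb: 626 × 1/4 = 156.5
  feathered-shank single-comb: 626 × 1/4 = 156.5
  clean-shank pea-comb: 626 × 1/4 = 156.5
  clean-shank single-comb: 626 × 1/4 = 156.5
χ² = Σ (O − E)² / E
  feathered-shank pea-comb: (179 − 156.5)² / 156.5 = 3.2348
  feathered-shank single-comb: (150 − 156.5)² / 156.5 = 0.2700
  clean-shank pea-comb: (151 − 156.5)² / 156.5 = 0.1933
  clean-shank single-comb: (146 − 156.5)² / 156.5 = 0.7045
χ² = 3.2348 + 0.2700 + 0.1933 + 0.7045 = 4.4026 ≈ 4.403
Degrees of freedom = 4 − 1 = 3; critical value at α = 0.05 is 7.815.
Since 4.403 < 7.815, we fail to reject the null hypothesis — the data are consistent with the 1:1:1:1 ratio.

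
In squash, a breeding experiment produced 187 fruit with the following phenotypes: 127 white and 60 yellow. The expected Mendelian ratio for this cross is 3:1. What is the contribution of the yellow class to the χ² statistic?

The 3:1 ratio has 4 parts, so with N = 187 the expected counts are:
  white: 187 × 3/4 = 140.25
  yellow: 187 × 1/4 = 46.75
Contribution of yellow: (60 − 46.75)² / 46.75 = 3.7553

3.755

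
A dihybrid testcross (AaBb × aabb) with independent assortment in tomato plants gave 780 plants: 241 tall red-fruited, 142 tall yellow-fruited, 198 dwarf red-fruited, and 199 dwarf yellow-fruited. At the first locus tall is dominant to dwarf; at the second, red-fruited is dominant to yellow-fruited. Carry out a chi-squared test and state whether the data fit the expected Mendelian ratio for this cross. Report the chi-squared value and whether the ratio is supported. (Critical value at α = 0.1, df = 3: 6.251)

25.385; not consistent

A dihybrid testcross with independent assortment gives a 1:1:1:1 ratio.
The 1:1:1:1 ratio has 4 parts, so with N = 780 the expected counts are:
  tall red-fruited: 780 × 1/4 = 195
  tall yellow-fruited: 780 × 1/4 = 195
  dwarf red-fruited: 780 × 1/4 = 195
  dwarf yellow-fruited: 780 × 1/4 = 195
χ² = Σ (O − E)² / E
  tall red-fruited: (241 − 195)² / 195 = 10.8513
  tall yellow-fruited: (142 − 195)² / 195 = 14.4051
  dwarf red-fruited: (198 − 195)² / 195 = 0.0462
  dwarf yellow-fruited: (199 − 195)² / 195 = 0.0821
χ² = 10.8513 + 14.4051 + 0.0462 + 0.0821 = 25.3847 ≈ 25.385
Degrees of freedom = 4 − 1 = 3; critical value at α = 0.1 is 6.251.
Since 25.385 > 6.251, we reject the null hypothesis — the data do not fit the 1:1:1:1 ratio.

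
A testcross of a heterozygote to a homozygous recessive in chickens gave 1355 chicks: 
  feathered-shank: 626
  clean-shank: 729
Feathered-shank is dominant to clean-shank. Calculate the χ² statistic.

7.830

A testcross of a heterozygote (Aa × aa) gives a 1:1 phenotypic ratio.
Total ratio parts = 2. Expected numbers out of 1355:
  feathered-shank: 1355 × 1/2 = 677.5
  clean-shank: 1355 × 1/2 = 677.5
χ² = Σ (O − E)² / E
  feathered-shank: (626 − 677.5)² / 677.5 = 3.9148
  clean-shank: (729 − 677.5)² / 677.5 = 3.9148
χ² = 3.9148 + 3.9148 = 7.8296 ≈ 7.830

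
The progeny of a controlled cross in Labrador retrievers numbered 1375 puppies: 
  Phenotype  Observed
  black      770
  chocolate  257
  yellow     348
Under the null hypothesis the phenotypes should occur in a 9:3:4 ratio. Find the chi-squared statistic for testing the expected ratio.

The 9:3:4 ratio has 16 parts, so with N = 1375 the expected counts are:
  black: 1375 × 9/16 = 773.4375
  chocolate: 1375 × 3/16 = 257.8125
  yellow: 1375 × 4/16 = 343.75
χ² = Σ (O − E)² / E
  black: (770 − 773.4375)² / 773.4375 = 0.0153
  chocolate: (257 − 257.8125)² / 257.8125 = 0.0026
  yellow: (348 − 343.75)² / 343.75 = 0.0525
χ² = 0.0153 + 0.0026 + 0.0525 = 0.0704 ≈ 0.070

0.070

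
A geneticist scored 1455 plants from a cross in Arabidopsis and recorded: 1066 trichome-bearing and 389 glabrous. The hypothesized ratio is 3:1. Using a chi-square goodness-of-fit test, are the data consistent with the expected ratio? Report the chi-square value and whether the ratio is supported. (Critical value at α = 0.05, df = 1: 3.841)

The 3:1 ratio has 4 parts, so with N = 1455 the expected counts are:
  trichome-bearing: 1455 × 3/4 = 1091.25
  glabrous: 1455 × 1/4 = 363.75
χ² = Σ (O − E)² / E
  trichome-bearing: (1066 − 1091.25)² / 1091.25 = 0.5842
  glabrous: (389 − 363.75)² / 363.75 = 1.7527
χ² = 0.5842 + 1.7527 = 2.3369 ≈ 2.337
Degrees of freedom = 2 − 1 = 1; critical value at α = 0.05 is 3.841.
Since 2.337 < 3.841, we fail to reject the null hypothesis — the data are consistent with the 3:1 ratio.

2.337; consistent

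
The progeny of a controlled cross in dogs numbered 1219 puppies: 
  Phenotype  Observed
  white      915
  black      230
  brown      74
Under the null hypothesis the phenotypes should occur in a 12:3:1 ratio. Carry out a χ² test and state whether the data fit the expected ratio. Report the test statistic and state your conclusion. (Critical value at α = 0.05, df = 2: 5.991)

Under the 12:3:1 hypothesis (Σ ratio = 16, N = 1219):
  white: 1219 × 12/16 = 914.25
  black: 1219 × 3/16 = 228.5625
  brown: 1219 × 1/16 = 76.1875
χ² = Σ (O − E)² / E
  white: (915 − 914.25)² / 914.25 = 0.0006
  black: (230 − 228.5625)² / 228.5625 = 0.0090
  brown: (74 − 76.1875)² / 76.1875 = 0.0628
χ² = 0.0006 + 0.0090 + 0.0628 = 0.0724 ≈ 0.072
Degrees of freedom = 3 − 1 = 2; critical value at α = 0.05 is 5.991.
Since 0.072 < 5.991, we fail to reject the null hypothesis — the data are consistent with the 12:3:1 ratio.

0.072; consistent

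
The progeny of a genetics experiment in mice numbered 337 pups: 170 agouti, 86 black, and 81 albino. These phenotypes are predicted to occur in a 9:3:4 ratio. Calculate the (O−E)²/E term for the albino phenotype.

0.125

Total ratio parts = 16. Expected numbers out of 337:
  agouti: 337 × 9/16 = 189.5625
  black: 337 × 3/16 = 63.1875
  albino: 337 × 4/16 = 84.25
Contribution of albino: (81 − 84.25)² / 84.25 = 0.1254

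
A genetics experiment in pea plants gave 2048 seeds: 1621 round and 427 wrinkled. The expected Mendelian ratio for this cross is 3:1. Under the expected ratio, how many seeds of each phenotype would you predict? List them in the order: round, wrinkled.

Total ratio parts = 4. Expected numbers out of 2048:
  round: 2048 × 3/4 = 1536
  wrinkled: 2048 × 1/4 = 512

1536, 512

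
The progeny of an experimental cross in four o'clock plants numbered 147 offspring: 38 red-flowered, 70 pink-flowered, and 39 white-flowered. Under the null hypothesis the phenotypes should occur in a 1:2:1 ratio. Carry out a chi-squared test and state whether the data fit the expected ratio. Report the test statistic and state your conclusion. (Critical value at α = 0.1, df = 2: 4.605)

0.347; consistent

Total ratio parts = 4. Expected numbers out of 147:
  red-flowered: 147 × 1/4 = 36.75
  pink-flowered: 147 × 2/4 = 73.5
  white-flowered: 147 × 1/4 = 36.75
χ² = Σ (O − E)² / E
  red-flowered: (38 − 36.75)² / 36.75 = 0.0425
  pink-flowered: (70 − 73.5)² / 73.5 = 0.1667
  white-flowered: (39 − 36.75)² / 36.75 = 0.1378
χ² = 0.0425 + 0.1667 + 0.1378 = 0.347
Degrees of freedom = 3 − 1 = 2; critical value at α = 0.1 is 4.605.
Since 0.347 < 4.605, we fail to reject the null hypothesis — the data are consistent with the 1:2:1 ratio.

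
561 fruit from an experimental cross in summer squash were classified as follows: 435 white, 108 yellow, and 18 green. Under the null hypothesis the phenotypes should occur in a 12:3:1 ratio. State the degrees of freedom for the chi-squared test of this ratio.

A goodness-of-fit test with 3 phenotype classes has df = 3 − 1 = 2.

2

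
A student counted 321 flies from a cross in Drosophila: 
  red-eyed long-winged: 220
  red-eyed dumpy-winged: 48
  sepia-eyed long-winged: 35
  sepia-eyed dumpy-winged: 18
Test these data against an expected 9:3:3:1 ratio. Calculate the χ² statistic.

21.834

Total ratio parts = 16. Expected numbers out of 321:
  red-eyed long-winged: 321 × 9/16 = 180.5625
  red-eyed dumpy-winged: 321 × 3/16 = 60.1875
  sepia-eyed long-winged: 321 × 3/16 = 60.1875
  sepia-eyed dumpy-winged: 321 × 1/16 = 20.0625
χ² = Σ (O − E)² / E
  red-eyed long-winged: (220 − 180.5625)² / 180.5625 = 8.6137
  red-eyed dumpy-winged: (48 − 60.1875)² / 60.1875 = 2.4679
  sepia-eyed long-winged: (35 − 60.1875)² / 60.1875 = 10.5406
  sepia-eyed dumpy-winged: (18 − 20.0625)² / 20.0625 = 0.2120
χ² = 8.6137 + 2.4679 + 10.5406 + 0.2120 = 21.8342 ≈ 21.834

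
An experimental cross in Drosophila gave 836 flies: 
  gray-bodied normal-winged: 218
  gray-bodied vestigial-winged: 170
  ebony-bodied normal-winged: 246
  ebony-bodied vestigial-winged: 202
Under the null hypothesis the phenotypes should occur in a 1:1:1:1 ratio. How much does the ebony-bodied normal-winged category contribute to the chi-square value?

The 1:1:1:1 ratio has 4 parts, so with N = 836 the expected counts are:
  gray-bodied normal-winged: 836 × 1/4 = 209
  gray-bodied vestigial-winged: 836 × 1/4 = 209
  ebony-bodied normal-winged: 836 × 1/4 = 209
  ebony-bodied vestigial-winged: 836 × 1/4 = 209
Contribution of ebony-bodied normal-winged: (246 − 209)² / 209 = 6.5502

6.550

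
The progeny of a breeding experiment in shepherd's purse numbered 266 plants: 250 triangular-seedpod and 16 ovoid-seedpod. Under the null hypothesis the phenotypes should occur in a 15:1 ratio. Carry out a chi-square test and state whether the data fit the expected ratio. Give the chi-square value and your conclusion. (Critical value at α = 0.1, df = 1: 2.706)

Total ratio parts = 16. Expected numbers out of 266:
  triangular-seedpod: 266 × 15/16 = 249.375
  ovoid-seedpod: 266 × 1/16 = 16.625
χ² = Σ (O − E)² / E
  triangular-seedpod: (250 − 249.375)² / 249.375 = 0.0016
  ovoid-seedpod: (16 − 16.625)² / 16.625 = 0.0235
χ² = 0.0016 + 0.0235 = 0.0251 ≈ 0.025
Degrees of freedom = 2 − 1 = 1; critical value at α = 0.1 is 2.706.
Since 0.025 < 2.706, we fail to reject the null hypothesis — the data are consistent with the 15:1 ratio.

0.025; consistent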